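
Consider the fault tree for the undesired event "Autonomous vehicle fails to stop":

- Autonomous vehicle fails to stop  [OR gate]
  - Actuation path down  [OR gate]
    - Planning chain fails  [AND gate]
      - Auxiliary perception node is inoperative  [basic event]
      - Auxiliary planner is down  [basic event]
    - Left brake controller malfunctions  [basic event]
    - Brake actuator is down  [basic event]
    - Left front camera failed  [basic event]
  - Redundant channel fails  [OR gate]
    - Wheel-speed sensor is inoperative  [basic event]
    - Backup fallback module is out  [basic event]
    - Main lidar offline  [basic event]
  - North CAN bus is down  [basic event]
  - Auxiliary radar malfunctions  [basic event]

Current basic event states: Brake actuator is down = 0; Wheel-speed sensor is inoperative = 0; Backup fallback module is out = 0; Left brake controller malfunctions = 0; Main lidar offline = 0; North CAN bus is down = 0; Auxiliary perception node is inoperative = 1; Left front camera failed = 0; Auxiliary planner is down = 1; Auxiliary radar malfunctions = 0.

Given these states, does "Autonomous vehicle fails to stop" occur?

Yes

Planning chain fails [AND]: Auxiliary perception node is inoperative=occurs, Auxiliary planner is down=occurs → all inputs occur → occurs.
Actuation path down [OR]: Planning chain fails=occurs, Left brake controller malfunctions=not, Brake actuator is down=not, Left front camera failed=not → at least one input occurs → occurs.
Redundant channel fails [OR]: Wheel-speed sensor is inoperative=not, Backup fallback module is out=not, Main lidar offline=not → no input occurs → does not occur.
Autonomous vehicle fails to stop [OR]: Actuation path down=occurs, Redundant channel fails=not, North CAN bus is down=not, Auxiliary radar malfunctions=not → at least one input occurs → occurs.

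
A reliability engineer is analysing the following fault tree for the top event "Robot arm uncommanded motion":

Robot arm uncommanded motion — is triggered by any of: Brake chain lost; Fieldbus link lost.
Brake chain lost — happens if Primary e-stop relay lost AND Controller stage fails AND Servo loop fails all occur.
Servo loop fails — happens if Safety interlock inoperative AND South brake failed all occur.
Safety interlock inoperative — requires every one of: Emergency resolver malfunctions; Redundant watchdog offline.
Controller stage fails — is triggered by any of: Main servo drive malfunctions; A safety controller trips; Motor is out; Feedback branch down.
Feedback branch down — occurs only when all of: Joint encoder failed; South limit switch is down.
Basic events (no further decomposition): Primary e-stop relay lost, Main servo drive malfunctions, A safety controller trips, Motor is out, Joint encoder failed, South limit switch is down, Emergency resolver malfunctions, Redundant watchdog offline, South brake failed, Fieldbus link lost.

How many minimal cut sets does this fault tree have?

Feedback branch down [AND]: one cut set from each child combined → 1 × 1 = 1 cut set(s).
Controller stage fails [OR]: union of children's cut sets → 4 cut set(s).
Safety interlock inoperative [AND]: one cut set from each child combined → 1 × 1 = 1 cut set(s).
Servo loop fails [AND]: one cut set from each child combined → 1 × 1 = 1 cut set(s).
Brake chain lost [AND]: one cut set from each child combined → 1 × 4 × 1 = 4 cut set(s).
Robot arm uncommanded motion [OR]: union of children's cut sets → 5 cut set(s).
Minimal cut sets: {Emergency resolver malfunctions, Main servo drive malfunctions, Primary e-stop relay lost, Redundant watchdog offline, South brake failed}; {A safety controller trips, Emergency resolver malfunctions, Primary e-stop relay lost, Redundant watchdog offline, South brake failed}; {Emergency resolver malfunctions, Motor is out, Primary e-stop relay lost, Redundant watchdog offline, South brake failed}; {Emergency resolver malfunctions, Joint encoder failed, Primary e-stop relay lost, Redundant watchdog offline, South brake failed, South limit switch is down}; {Fieldbus link lost}.

5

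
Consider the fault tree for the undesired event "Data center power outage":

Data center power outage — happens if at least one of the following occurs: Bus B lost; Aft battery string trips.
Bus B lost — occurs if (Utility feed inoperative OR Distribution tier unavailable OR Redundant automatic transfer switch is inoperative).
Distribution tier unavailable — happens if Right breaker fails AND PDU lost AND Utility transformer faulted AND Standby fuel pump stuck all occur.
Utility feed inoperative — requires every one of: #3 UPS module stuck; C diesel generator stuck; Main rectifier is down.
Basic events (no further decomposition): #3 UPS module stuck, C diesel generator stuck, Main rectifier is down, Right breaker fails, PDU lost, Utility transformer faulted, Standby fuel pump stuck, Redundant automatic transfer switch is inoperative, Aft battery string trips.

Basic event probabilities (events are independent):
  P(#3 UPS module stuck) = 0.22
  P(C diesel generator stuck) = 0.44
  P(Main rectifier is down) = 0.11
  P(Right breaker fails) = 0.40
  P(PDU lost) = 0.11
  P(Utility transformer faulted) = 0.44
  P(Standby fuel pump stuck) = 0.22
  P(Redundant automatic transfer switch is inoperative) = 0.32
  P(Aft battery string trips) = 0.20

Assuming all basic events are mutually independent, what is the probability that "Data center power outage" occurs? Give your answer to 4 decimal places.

P(Utility feed inoperative) [AND] = 0.22 × 0.44 × 0.11 = 0.010648
P(Distribution tier unavailable) [AND] = 0.40 × 0.11 × 0.44 × 0.22 = 0.004259
P(Bus B lost) [OR] = 1 − (1−0.010648) × (1−0.004259) × (1−0.32) = 0.330106
P(Data center power outage) [OR] = 1 − (1−0.330106) × (1−0.20) = 0.464085
Rounded to 4 decimal places: P(Data center power outage) ≈ 0.4641.

0.4641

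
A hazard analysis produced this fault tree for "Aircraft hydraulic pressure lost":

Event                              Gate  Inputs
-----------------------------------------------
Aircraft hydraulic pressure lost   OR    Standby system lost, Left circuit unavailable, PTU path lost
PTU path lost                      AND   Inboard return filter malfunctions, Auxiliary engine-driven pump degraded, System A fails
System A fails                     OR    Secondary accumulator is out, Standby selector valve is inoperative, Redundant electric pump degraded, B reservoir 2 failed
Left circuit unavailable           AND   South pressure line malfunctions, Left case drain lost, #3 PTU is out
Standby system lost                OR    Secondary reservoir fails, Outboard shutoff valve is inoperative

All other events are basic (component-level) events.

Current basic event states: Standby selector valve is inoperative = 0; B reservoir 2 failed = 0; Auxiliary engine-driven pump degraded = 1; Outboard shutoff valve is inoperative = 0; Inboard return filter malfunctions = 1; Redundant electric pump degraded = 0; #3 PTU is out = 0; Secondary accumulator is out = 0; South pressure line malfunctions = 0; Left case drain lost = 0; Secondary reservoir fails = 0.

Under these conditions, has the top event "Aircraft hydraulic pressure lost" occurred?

No

Standby system lost [OR]: Secondary reservoir fails=not, Outboard shutoff valve is inoperative=not → no input occurs → does not occur.
Left circuit unavailable [AND]: South pressure line malfunctions=not, Left case drain lost=not, #3 PTU is out=not → not all inputs occur → does not occur.
System A fails [OR]: Secondary accumulator is out=not, Standby selector valve is inoperative=not, Redundant electric pump degraded=not, B reservoir 2 failed=not → no input occurs → does not occur.
PTU path lost [AND]: Inboard return filter malfunctions=occurs, Auxiliary engine-driven pump degraded=occurs, System A fails=not → not all inputs occur → does not occur.
Aircraft hydraulic pressure lost [OR]: Standby system lost=not, Left circuit unavailable=not, PTU path lost=not → no input occurs → does not occur.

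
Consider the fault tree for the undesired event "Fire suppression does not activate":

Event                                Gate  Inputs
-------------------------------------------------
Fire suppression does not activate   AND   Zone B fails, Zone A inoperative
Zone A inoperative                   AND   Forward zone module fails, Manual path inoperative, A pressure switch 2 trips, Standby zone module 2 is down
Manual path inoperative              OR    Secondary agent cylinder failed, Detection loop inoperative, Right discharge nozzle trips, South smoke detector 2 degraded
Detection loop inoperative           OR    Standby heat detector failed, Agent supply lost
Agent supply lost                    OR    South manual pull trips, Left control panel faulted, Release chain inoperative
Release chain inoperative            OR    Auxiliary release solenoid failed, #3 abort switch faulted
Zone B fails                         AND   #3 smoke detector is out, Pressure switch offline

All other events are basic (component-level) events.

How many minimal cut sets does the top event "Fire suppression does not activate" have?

8

Zone B fails [AND]: one cut set from each child combined → 1 × 1 = 1 cut set(s).
Release chain inoperative [OR]: union of children's cut sets → 2 cut set(s).
Agent supply lost [OR]: union of children's cut sets → 4 cut set(s).
Detection loop inoperative [OR]: union of children's cut sets → 5 cut set(s).
Manual path inoperative [OR]: union of children's cut sets → 8 cut set(s).
Zone A inoperative [AND]: one cut set from each child combined → 1 × 8 × 1 × 1 = 8 cut set(s).
Fire suppression does not activate [AND]: one cut set from each child combined → 1 × 8 = 8 cut set(s).
Minimal cut sets: {#3 smoke detector is out, A pressure switch 2 trips, Forward zone module fails, Pressure switch offline, Secondary agent cylinder failed, Standby zone module 2 is down}; {#3 smoke detector is out, A pressure switch 2 trips, Forward zone module fails, Pressure switch offline, Standby heat detector failed, Standby zone module 2 is down}; {#3 smoke detector is out, A pressure switch 2 trips, Forward zone module fails, Pressure switch offline, South manual pull trips, Standby zone module 2 is down}; {#3 smoke detector is out, A pressure switch 2 trips, Forward zone module fails, Left control panel faulted, Pressure switch offline, Standby zone module 2 is down}; {#3 smoke detector is out, A pressure switch 2 trips, Auxiliary release solenoid failed, Forward zone module fails, Pressure switch offline, Standby zone module 2 is down}; {#3 abort switch faulted, #3 smoke detector is out, A pressure switch 2 trips, Forward zone module fails, Pressure switch offline, Standby zone module 2 is down}; {#3 smoke detector is out, A pressure switch 2 trips, Forward zone module fails, Pressure switch offline, Right discharge nozzle trips, Standby zone module 2 is down}; {#3 smoke detector is out, A pressure switch 2 trips, Forward zone module fails, Pressure switch offline, South smoke detector 2 degraded, Standby zone module 2 is down}.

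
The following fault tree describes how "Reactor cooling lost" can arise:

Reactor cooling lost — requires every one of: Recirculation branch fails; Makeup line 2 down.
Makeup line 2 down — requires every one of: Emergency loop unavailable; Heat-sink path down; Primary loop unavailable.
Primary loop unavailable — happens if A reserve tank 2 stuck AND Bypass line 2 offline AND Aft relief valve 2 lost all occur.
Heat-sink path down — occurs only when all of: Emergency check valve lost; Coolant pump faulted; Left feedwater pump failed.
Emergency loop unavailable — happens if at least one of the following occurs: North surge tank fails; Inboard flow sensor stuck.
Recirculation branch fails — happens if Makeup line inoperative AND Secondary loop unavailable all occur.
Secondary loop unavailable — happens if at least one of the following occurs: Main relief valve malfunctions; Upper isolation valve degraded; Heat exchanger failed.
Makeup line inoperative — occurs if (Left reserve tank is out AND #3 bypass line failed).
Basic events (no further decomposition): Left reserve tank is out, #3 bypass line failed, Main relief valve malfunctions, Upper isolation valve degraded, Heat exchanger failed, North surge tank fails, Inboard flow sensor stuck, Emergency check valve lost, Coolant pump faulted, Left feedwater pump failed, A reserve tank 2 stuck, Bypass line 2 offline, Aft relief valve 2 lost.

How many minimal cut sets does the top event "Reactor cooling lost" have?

Makeup line inoperative [AND]: one cut set from each child combined → 1 × 1 = 1 cut set(s).
Secondary loop unavailable [OR]: union of children's cut sets → 3 cut set(s).
Recirculation branch fails [AND]: one cut set from each child combined → 1 × 3 = 3 cut set(s).
Emergency loop unavailable [OR]: union of children's cut sets → 2 cut set(s).
Heat-sink path down [AND]: one cut set from each child combined → 1 × 1 × 1 = 1 cut set(s).
Primary loop unavailable [AND]: one cut set from each child combined → 1 × 1 × 1 = 1 cut set(s).
Makeup line 2 down [AND]: one cut set from each child combined → 2 × 1 × 1 = 2 cut set(s).
Reactor cooling lost [AND]: one cut set from each child combined → 3 × 2 = 6 cut set(s).
Minimal cut sets: {#3 bypass line failed, A reserve tank 2 stuck, Aft relief valve 2 lost, Bypass line 2 offline, Coolant pump faulted, Emergency check valve lost, Left feedwater pump failed, Left reserve tank is out, Main relief valve malfunctions, North surge tank fails}; {#3 bypass line failed, A reserve tank 2 stuck, Aft relief valve 2 lost, Bypass line 2 offline, Coolant pump faulted, Emergency check valve lost, Inboard flow sensor stuck, Left feedwater pump failed, Left reserve tank is out, Main relief valve malfunctions}; {#3 bypass line failed, A reserve tank 2 stuck, Aft relief valve 2 lost, Bypass line 2 offline, Coolant pump faulted, Emergency check valve lost, Left feedwater pump failed, Left reserve tank is out, North surge tank fails, Upper isolation valve degraded}; {#3 bypass line failed, A reserve tank 2 stuck, Aft relief valve 2 lost, Bypass line 2 offline, Coolant pump faulted, Emergency check valve lost, Inboard flow sensor stuck, Left feedwater pump failed, Left reserve tank is out, Upper isolation valve degraded}; {#3 bypass line failed, A reserve tank 2 stuck, Aft relief valve 2 lost, Bypass line 2 offline, Coolant pump faulted, Emergency check valve lost, Heat exchanger failed, Left feedwater pump failed, Left reserve tank is out, North surge tank fails}; {#3 bypass line failed, A reserve tank 2 stuck, Aft relief valve 2 lost, Bypass line 2 offline, Coolant pump faulted, Emergency check valve lost, Heat exchanger failed, Inboard flow sensor stuck, Left feedwater pump failed, Left reserve tank is out}.

6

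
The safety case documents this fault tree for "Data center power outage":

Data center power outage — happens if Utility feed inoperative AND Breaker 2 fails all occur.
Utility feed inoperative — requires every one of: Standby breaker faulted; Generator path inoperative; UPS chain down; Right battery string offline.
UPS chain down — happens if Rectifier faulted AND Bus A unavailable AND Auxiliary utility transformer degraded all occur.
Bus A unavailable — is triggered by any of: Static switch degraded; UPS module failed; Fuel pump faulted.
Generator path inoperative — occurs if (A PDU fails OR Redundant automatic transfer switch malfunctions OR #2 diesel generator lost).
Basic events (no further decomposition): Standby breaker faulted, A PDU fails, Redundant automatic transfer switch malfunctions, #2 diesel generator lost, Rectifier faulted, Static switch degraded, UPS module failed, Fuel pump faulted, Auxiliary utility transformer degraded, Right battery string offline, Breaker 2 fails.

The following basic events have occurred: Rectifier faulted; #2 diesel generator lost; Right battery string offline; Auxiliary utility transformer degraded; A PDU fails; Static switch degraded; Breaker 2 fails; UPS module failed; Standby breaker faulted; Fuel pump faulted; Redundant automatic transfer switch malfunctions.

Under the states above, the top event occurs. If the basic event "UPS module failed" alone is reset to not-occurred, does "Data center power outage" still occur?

Yes

Counterfactual: set "UPS module failed" to not occurred.
Generator path inoperative [OR]: A PDU fails=occurs, Redundant automatic transfer switch malfunctions=occurs, #2 diesel generator lost=occurs → at least one input occurs → occurs.
Bus A unavailable [OR]: Static switch degraded=occurs, UPS module failed=not, Fuel pump faulted=occurs → at least one input occurs → occurs.
UPS chain down [AND]: Rectifier faulted=occurs, Bus A unavailable=occurs, Auxiliary utility transformer degraded=occurs → all inputs occur → occurs.
Utility feed inoperative [AND]: Standby breaker faulted=occurs, Generator path inoperative=occurs, UPS chain down=occurs, Right battery string offline=occurs → all inputs occur → occurs.
Data center power outage [AND]: Utility feed inoperative=occurs, Breaker 2 fails=occurs → all inputs occur → occurs.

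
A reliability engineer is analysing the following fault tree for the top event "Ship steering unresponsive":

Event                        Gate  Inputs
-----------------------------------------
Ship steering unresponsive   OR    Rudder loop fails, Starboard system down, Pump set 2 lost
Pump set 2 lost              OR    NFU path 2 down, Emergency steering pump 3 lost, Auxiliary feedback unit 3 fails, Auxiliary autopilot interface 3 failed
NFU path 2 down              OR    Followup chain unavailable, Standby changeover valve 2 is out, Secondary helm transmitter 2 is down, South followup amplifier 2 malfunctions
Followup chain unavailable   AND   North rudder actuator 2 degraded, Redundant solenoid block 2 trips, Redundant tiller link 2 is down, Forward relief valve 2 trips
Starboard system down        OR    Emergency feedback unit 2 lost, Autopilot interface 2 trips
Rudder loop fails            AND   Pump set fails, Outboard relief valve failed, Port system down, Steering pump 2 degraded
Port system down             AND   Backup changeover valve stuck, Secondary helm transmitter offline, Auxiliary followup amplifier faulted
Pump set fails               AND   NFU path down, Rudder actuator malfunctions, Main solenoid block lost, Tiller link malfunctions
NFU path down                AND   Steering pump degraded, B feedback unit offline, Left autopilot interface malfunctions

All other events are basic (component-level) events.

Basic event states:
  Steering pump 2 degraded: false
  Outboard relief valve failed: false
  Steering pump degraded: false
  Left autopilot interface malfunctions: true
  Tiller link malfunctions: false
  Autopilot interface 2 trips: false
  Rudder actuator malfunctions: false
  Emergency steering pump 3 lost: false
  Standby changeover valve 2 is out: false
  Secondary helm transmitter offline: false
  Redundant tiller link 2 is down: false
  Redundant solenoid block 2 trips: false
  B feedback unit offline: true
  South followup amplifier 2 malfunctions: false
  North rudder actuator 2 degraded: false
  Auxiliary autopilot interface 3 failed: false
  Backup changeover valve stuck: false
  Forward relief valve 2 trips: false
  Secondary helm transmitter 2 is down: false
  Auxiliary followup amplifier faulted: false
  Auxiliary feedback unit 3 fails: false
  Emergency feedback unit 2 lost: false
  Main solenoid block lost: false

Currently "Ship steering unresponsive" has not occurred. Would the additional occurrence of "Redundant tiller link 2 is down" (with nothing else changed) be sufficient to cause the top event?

No

Counterfactual: set "Redundant tiller link 2 is down" to occurred.
NFU path down [AND]: Steering pump degraded=not, B feedback unit offline=occurs, Left autopilot interface malfunctions=occurs → not all inputs occur → does not occur.
Pump set fails [AND]: NFU path down=not, Rudder actuator malfunctions=not, Main solenoid block lost=not, Tiller link malfunctions=not → not all inputs occur → does not occur.
Port system down [AND]: Backup changeover valve stuck=not, Secondary helm transmitter offline=not, Auxiliary followup amplifier faulted=not → not all inputs occur → does not occur.
Rudder loop fails [AND]: Pump set fails=not, Outboard relief valve failed=not, Port system down=not, Steering pump 2 degraded=not → not all inputs occur → does not occur.
Starboard system down [OR]: Emergency feedback unit 2 lost=not, Autopilot interface 2 trips=not → no input occurs → does not occur.
Followup chain unavailable [AND]: North rudder actuator 2 degraded=not, Redundant solenoid block 2 trips=not, Redundant tiller link 2 is down=occurs, Forward relief valve 2 trips=not → not all inputs occur → does not occur.
NFU path 2 down [OR]: Followup chain unavailable=not, Standby changeover valve 2 is out=not, Secondary helm transmitter 2 is down=not, South followup amplifier 2 malfunctions=not → no input occurs → does not occur.
Pump set 2 lost [OR]: NFU path 2 down=not, Emergency steering pump 3 lost=not, Auxiliary feedback unit 3 fails=not, Auxiliary autopilot interface 3 failed=not → no input occurs → does not occur.
Ship steering unresponsive [OR]: Rudder loop fails=not, Starboard system down=not, Pump set 2 lost=not → no input occurs → does not occur.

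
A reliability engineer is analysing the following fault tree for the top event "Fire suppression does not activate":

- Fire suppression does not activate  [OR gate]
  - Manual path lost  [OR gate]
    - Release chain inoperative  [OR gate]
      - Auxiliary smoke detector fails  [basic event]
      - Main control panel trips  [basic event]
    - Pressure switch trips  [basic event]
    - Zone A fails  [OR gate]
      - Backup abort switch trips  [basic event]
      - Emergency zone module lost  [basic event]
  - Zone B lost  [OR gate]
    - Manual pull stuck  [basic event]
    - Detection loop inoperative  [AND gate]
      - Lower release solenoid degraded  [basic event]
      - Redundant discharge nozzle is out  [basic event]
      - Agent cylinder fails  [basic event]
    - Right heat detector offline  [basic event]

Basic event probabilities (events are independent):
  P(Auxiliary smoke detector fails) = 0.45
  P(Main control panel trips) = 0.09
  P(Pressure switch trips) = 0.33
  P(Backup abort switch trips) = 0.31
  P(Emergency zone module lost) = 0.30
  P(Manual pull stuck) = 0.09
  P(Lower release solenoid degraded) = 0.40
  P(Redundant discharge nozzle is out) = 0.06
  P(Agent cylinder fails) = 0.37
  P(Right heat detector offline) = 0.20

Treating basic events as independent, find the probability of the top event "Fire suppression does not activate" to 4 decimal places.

0.8831

P(Release chain inoperative) [OR] = 1 − (1−0.45) × (1−0.09) = 0.499500
P(Zone A fails) [OR] = 1 − (1−0.31) × (1−0.30) = 0.517000
P(Manual path lost) [OR] = 1 − (1−0.499500) × (1−0.33) × (1−0.517000) = 0.838033
P(Detection loop inoperative) [AND] = 0.40 × 0.06 × 0.37 = 0.008880
P(Zone B lost) [OR] = 1 − (1−0.09) × (1−0.008880) × (1−0.20) = 0.278465
P(Fire suppression does not activate) [OR] = 1 − (1−0.838033) × (1−0.278465) = 0.883135
Rounded to 4 decimal places: P(Fire suppression does not activate) ≈ 0.8831.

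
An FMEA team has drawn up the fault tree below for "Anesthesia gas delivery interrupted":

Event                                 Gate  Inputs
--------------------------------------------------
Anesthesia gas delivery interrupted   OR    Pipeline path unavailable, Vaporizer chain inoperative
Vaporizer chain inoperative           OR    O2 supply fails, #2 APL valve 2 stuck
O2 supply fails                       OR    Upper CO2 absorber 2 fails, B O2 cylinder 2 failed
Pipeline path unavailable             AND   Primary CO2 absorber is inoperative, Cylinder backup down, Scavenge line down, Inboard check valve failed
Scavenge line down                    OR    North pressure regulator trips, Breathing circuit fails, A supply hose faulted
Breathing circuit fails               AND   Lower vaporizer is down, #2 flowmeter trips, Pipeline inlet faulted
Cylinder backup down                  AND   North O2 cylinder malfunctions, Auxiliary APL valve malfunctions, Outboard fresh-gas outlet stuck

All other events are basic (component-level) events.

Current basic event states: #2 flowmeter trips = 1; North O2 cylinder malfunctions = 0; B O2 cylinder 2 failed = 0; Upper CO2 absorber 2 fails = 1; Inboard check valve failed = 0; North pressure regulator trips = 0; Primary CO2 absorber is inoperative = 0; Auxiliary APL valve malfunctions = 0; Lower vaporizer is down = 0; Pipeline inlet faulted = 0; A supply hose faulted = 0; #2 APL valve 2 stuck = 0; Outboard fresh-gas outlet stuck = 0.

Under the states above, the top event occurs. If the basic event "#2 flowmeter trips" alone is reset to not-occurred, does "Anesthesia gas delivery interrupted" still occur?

Yes

Counterfactual: set "#2 flowmeter trips" to not occurred.
Cylinder backup down [AND]: North O2 cylinder malfunctions=not, Auxiliary APL valve malfunctions=not, Outboard fresh-gas outlet stuck=not → not all inputs occur → does not occur.
Breathing circuit fails [AND]: Lower vaporizer is down=not, #2 flowmeter trips=not, Pipeline inlet faulted=not → not all inputs occur → does not occur.
Scavenge line down [OR]: North pressure regulator trips=not, Breathing circuit fails=not, A supply hose faulted=not → no input occurs → does not occur.
Pipeline path unavailable [AND]: Primary CO2 absorber is inoperative=not, Cylinder backup down=not, Scavenge line down=not, Inboard check valve failed=not → not all inputs occur → does not occur.
O2 supply fails [OR]: Upper CO2 absorber 2 fails=occurs, B O2 cylinder 2 failed=not → at least one input occurs → occurs.
Vaporizer chain inoperative [OR]: O2 supply fails=occurs, #2 APL valve 2 stuck=not → at least one input occurs → occurs.
Anesthesia gas delivery interrupted [OR]: Pipeline path unavailable=not, Vaporizer chain inoperative=occurs → at least one input occurs → occurs.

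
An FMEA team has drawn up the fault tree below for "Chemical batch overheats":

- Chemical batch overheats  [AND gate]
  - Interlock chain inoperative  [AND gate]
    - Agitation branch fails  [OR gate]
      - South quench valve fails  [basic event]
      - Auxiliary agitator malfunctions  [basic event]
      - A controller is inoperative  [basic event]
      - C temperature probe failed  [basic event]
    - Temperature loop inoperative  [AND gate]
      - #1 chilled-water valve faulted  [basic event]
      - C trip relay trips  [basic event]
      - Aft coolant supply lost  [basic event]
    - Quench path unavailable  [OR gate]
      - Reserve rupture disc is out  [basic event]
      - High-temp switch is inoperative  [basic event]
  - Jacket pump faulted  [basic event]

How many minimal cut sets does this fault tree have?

Agitation branch fails [OR]: union of children's cut sets → 4 cut set(s).
Temperature loop inoperative [AND]: one cut set from each child combined → 1 × 1 × 1 = 1 cut set(s).
Quench path unavailable [OR]: union of children's cut sets → 2 cut set(s).
Interlock chain inoperative [AND]: one cut set from each child combined → 4 × 1 × 2 = 8 cut set(s).
Chemical batch overheats [AND]: one cut set from each child combined → 8 × 1 = 8 cut set(s).
Minimal cut sets: {#1 chilled-water valve faulted, Aft coolant supply lost, C trip relay trips, Jacket pump faulted, Reserve rupture disc is out, South quench valve fails}; {#1 chilled-water valve faulted, Aft coolant supply lost, C trip relay trips, High-temp switch is inoperative, Jacket pump faulted, South quench valve fails}; {#1 chilled-water valve faulted, Aft coolant supply lost, Auxiliary agitator malfunctions, C trip relay trips, Jacket pump faulted, Reserve rupture disc is out}; {#1 chilled-water valve faulted, Aft coolant supply lost, Auxiliary agitator malfunctions, C trip relay trips, High-temp switch is inoperative, Jacket pump faulted}; {#1 chilled-water valve faulted, A controller is inoperative, Aft coolant supply lost, C trip relay trips, Jacket pump faulted, Reserve rupture disc is out}; {#1 chilled-water valve faulted, A controller is inoperative, Aft coolant supply lost, C trip relay trips, High-temp switch is inoperative, Jacket pump faulted}; {#1 chilled-water valve faulted, Aft coolant supply lost, C temperature probe failed, C trip relay trips, Jacket pump faulted, Reserve rupture disc is out}; {#1 chilled-water valve faulted, Aft coolant supply lost, C temperature probe failed, C trip relay trips, High-temp switch is inoperative, Jacket pump faulted}.

8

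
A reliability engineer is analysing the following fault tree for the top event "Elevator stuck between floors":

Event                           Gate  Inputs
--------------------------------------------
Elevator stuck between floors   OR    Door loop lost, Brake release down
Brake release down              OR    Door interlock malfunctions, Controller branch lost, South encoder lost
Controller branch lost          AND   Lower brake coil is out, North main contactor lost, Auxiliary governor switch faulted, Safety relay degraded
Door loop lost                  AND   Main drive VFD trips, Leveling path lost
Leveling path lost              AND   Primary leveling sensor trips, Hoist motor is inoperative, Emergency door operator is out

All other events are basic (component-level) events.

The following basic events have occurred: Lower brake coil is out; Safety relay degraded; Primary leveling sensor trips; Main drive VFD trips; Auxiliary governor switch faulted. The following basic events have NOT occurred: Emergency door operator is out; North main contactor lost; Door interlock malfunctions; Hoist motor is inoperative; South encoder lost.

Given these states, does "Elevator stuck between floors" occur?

No

Leveling path lost [AND]: Primary leveling sensor trips=occurs, Hoist motor is inoperative=not, Emergency door operator is out=not → not all inputs occur → does not occur.
Door loop lost [AND]: Main drive VFD trips=occurs, Leveling path lost=not → not all inputs occur → does not occur.
Controller branch lost [AND]: Lower brake coil is out=occurs, North main contactor lost=not, Auxiliary governor switch faulted=occurs, Safety relay degraded=occurs → not all inputs occur → does not occur.
Brake release down [OR]: Door interlock malfunctions=not, Controller branch lost=not, South encoder lost=not → no input occurs → does not occur.
Elevator stuck between floors [OR]: Door loop lost=not, Brake release down=not → no input occurs → does not occur.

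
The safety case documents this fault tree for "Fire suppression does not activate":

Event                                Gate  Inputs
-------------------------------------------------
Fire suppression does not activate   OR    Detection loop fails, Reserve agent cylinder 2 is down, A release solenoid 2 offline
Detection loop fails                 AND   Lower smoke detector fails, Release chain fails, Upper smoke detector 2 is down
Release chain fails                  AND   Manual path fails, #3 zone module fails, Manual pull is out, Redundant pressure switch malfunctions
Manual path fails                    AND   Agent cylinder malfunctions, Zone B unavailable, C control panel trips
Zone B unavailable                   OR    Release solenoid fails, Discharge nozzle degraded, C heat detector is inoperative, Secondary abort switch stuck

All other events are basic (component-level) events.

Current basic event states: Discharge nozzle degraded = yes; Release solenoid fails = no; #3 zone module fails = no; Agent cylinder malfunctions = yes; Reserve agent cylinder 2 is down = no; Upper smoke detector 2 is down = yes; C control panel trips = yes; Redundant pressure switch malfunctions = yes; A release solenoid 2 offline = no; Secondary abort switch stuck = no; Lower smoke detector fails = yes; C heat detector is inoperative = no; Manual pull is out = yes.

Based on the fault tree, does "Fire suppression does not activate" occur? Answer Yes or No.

Zone B unavailable [OR]: Release solenoid fails=not, Discharge nozzle degraded=occurs, C heat detector is inoperative=not, Secondary abort switch stuck=not → at least one input occurs → occurs.
Manual path fails [AND]: Agent cylinder malfunctions=occurs, Zone B unavailable=occurs, C control panel trips=occurs → all inputs occur → occurs.
Release chain fails [AND]: Manual path fails=occurs, #3 zone module fails=not, Manual pull is out=occurs, Redundant pressure switch malfunctions=occurs → not all inputs occur → does not occur.
Detection loop fails [AND]: Lower smoke detector fails=occurs, Release chain fails=not, Upper smoke detector 2 is down=occurs → not all inputs occur → does not occur.
Fire suppression does not activate [OR]: Detection loop fails=not, Reserve agent cylinder 2 is down=not, A release solenoid 2 offline=not → no input occurs → does not occur.

No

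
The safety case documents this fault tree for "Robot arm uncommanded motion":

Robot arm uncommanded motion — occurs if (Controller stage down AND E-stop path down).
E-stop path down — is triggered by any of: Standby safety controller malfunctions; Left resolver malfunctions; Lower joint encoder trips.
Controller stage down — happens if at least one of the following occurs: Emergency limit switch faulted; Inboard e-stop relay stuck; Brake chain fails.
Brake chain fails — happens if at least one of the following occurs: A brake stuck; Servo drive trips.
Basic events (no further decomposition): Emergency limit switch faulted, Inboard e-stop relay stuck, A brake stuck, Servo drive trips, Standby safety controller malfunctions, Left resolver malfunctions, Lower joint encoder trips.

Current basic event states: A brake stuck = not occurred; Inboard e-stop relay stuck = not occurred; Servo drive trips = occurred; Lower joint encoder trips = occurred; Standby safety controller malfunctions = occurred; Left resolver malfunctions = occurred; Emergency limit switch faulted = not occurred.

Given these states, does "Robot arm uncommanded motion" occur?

Brake chain fails [OR]: A brake stuck=not, Servo drive trips=occurs → at least one input occurs → occurs.
Controller stage down [OR]: Emergency limit switch faulted=not, Inboard e-stop relay stuck=not, Brake chain fails=occurs → at least one input occurs → occurs.
E-stop path down [OR]: Standby safety controller malfunctions=occurs, Left resolver malfunctions=occurs, Lower joint encoder trips=occurs → at least one input occurs → occurs.
Robot arm uncommanded motion [AND]: Controller stage down=occurs, E-stop path down=occurs → all inputs occur → occurs.

Yes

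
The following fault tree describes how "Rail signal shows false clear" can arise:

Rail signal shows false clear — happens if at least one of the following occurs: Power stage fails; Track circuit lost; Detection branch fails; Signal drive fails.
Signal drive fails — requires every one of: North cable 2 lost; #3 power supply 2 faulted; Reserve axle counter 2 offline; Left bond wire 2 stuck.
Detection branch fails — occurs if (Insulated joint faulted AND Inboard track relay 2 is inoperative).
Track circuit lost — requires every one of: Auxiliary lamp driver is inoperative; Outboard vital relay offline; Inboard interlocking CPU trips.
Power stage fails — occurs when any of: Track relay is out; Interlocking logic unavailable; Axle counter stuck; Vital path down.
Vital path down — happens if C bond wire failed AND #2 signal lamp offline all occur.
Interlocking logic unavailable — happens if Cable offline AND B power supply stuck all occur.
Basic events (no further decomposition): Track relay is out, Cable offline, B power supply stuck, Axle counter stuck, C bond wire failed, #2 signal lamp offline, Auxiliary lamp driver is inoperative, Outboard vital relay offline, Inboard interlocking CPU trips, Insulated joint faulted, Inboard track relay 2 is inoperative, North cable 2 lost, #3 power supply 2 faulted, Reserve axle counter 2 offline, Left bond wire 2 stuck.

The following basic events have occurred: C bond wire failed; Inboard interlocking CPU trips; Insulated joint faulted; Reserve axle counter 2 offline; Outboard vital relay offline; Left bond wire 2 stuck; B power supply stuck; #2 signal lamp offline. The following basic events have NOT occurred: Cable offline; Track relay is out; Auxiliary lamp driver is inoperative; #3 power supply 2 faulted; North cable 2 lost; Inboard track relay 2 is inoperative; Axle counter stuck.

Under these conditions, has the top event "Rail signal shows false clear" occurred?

Interlocking logic unavailable [AND]: Cable offline=not, B power supply stuck=occurs → not all inputs occur → does not occur.
Vital path down [AND]: C bond wire failed=occurs, #2 signal lamp offline=occurs → all inputs occur → occurs.
Power stage fails [OR]: Track relay is out=not, Interlocking logic unavailable=not, Axle counter stuck=not, Vital path down=occurs → at least one input occurs → occurs.
Track circuit lost [AND]: Auxiliary lamp driver is inoperative=not, Outboard vital relay offline=occurs, Inboard interlocking CPU trips=occurs → not all inputs occur → does not occur.
Detection branch fails [AND]: Insulated joint faulted=occurs, Inboard track relay 2 is inoperative=not → not all inputs occur → does not occur.
Signal drive fails [AND]: North cable 2 lost=not, #3 power supply 2 faulted=not, Reserve axle counter 2 offline=occurs, Left bond wire 2 stuck=occurs → not all inputs occur → does not occur.
Rail signal shows false clear [OR]: Power stage fails=occurs, Track circuit lost=not, Detection branch fails=not, Signal drive fails=not → at least one input occurs → occurs.

Yes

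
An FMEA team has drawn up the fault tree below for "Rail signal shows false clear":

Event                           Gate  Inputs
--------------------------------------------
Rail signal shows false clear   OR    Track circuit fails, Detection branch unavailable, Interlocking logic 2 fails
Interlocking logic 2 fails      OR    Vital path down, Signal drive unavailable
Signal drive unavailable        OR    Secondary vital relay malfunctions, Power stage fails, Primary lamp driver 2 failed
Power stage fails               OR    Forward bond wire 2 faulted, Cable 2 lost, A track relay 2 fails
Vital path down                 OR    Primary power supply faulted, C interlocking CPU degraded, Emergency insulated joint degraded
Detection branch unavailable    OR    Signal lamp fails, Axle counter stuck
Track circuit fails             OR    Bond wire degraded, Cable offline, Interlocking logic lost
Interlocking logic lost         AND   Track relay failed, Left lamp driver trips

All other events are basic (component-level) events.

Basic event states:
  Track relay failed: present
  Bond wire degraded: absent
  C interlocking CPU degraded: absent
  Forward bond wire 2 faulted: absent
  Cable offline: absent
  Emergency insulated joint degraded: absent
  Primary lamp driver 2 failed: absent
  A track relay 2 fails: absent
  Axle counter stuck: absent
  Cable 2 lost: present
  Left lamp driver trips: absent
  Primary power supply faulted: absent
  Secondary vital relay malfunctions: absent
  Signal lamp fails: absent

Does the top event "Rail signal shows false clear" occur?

Interlocking logic lost [AND]: Track relay failed=occurs, Left lamp driver trips=not → not all inputs occur → does not occur.
Track circuit fails [OR]: Bond wire degraded=not, Cable offline=not, Interlocking logic lost=not → no input occurs → does not occur.
Detection branch unavailable [OR]: Signal lamp fails=not, Axle counter stuck=not → no input occurs → does not occur.
Vital path down [OR]: Primary power supply faulted=not, C interlocking CPU degraded=not, Emergency insulated joint degraded=not → no input occurs → does not occur.
Power stage fails [OR]: Forward bond wire 2 faulted=not, Cable 2 lost=occurs, A track relay 2 fails=not → at least one input occurs → occurs.
Signal drive unavailable [OR]: Secondary vital relay malfunctions=not, Power stage fails=occurs, Primary lamp driver 2 failed=not → at least one input occurs → occurs.
Interlocking logic 2 fails [OR]: Vital path down=not, Signal drive unavailable=occurs → at least one input occurs → occurs.
Rail signal shows false clear [OR]: Track circuit fails=not, Detection branch unavailable=not, Interlocking logic 2 fails=occurs → at least one input occurs → occurs.

Yes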